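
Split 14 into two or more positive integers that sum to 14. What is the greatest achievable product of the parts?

162

Fill prod[k] for k=2..14: at each k try every first piece i and multiply by the better of (k−i) uncut or prod[k−i].
Small cases: prod[2]=1, prod[3]=2, prod[4]=4, prod[5]=6, prod[6]=9, prod[7]=12, prod[8]=18.
prod[9] = 3·max(6,9) = 3·9 = 27
prod[10] = 2·max(8,18) = 2·18 = 36
prod[11] = 2·max(9,27) = 2·27 = 54
prod[12] = 3·max(9,27) = 3·27 = 81
prod[13] = 2·max(11,54) = 2·54 = 108
prod[14] = 2·max(12,81) = 2·81 = 162
One optimal split: 3 + 3 + 3 + 3 + 2; product 3·3·3·3·2 = 162.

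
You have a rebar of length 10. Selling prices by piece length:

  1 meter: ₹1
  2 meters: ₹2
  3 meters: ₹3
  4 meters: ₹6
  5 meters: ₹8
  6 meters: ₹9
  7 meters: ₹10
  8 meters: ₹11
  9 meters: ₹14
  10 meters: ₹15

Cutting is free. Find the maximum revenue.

16

Build best[k] bottom-up: best[k] = max over allowed piece i of (p[i] + best[k−i]).
best[1] = 1
best[2] = max(1+1, 2+0) = 2
best[3] = max(1+2, 2+1, 3+0) = 3
best[4] = max(1+3, 2+2, 3+1, 6+0) = 6
best[5] = max(1+6, 2+3, 3+2, 6+1, 8+0) = 8
best[6] = max(1+8, 2+6, 3+3, 6+2, 8+1, 9+0) = 9
best[7] = max(1+9, 2+8, 3+6, …, 9+1, 10+0) = 10
best[8] = max(1+10, 2+9, 3+8, …, 10+1, 11+0) = 12
best[9] = max(1+12, 2+10, 3+9, …, 11+1, 14+0) = 14
best[10] = max(1+14, 2+12, 3+10, …, 14+1, 15+0) = 16
One optimal cutting: 5 + 5 → ₹8 + ₹8 = ₹16.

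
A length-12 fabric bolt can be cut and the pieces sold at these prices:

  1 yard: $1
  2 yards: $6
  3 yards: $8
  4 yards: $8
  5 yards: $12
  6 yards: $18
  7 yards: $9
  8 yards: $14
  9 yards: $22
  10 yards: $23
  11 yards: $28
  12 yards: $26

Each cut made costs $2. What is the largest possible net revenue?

34

Build r[k] bottom-up: r[k] = max over allowed piece i of (p[i] + r[k−i]) − 2 per cut.
r[1] = 1
r[2] = 6
r[3] = 8
r[4] = 10  (first piece 2, then r[2]=6)
r[5] = 12  (first piece 2, then r[3]=8)
r[6] = 18
r[7] = 17  (first piece 1, then r[6]=18)
r[8] = 22  (first piece 2, then r[6]=18)
r[9] = 24  (first piece 3, then r[6]=18)
r[10] = 26  (first piece 2, then r[8]=22)
r[11] = 28  (first piece 2, then r[9]=24)
r[12] = 34  (first piece 6, then r[6]=18)
One optimal plan: pieces 6 + 6 (1 cut) → $36 − $2 = $34.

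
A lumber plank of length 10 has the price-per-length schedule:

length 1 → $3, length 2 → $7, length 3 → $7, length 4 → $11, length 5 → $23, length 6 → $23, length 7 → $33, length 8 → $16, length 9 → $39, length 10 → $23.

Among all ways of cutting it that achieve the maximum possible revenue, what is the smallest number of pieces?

2

Let r[k] be the best obtainable value from length k. For each k, try every first piece i and keep the best of price[i] + r[k−i].
r[1] = 3
r[2] = max(3+3, 7+0) = 7
r[3] = max(3+7, 7+3, 7+0) = 10
r[4] = max(3+10, 7+7, 7+3, 11+0) = 14
r[5] = max(3+14, 7+10, 7+7, 11+3, 23+0) = 23
r[6] = max(3+23, 7+14, 7+10, 11+7, 23+3, 23+0) = 26
r[7] = max(3+26, 7+23, 7+14, …, 23+3, 33+0) = 33
r[8] = max(3+33, 7+26, 7+23, …, 33+3, 16+0) = 36
r[9] = max(3+36, 7+33, 7+26, …, 16+3, 39+0) = 40
r[10] = max(3+40, 7+36, 7+33, …, 39+3, 23+0) = 46
Maximum revenue is $46.
Now minimize piece count subject to staying optimal: for each k, pieces[k] = 1 + min over i with p[i]+r[k−i]=r[k] of pieces[k−i].
pieces[7] = 1
pieces[8] = 2
pieces[9] = 2
pieces[10] = 2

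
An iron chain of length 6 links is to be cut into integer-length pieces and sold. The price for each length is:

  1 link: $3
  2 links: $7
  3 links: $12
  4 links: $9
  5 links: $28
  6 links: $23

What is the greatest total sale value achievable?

31

Let v[k] be the best obtainable value from length k. For each k, try every first piece i and keep the best of price[i] + v[k−i].
v[1] = 3
v[2] = 7
v[3] = 12
v[4] = 15  (first piece 1, then v[3]=12)
v[5] = 28
v[6] = 31  (first piece 1, then v[5]=28)
One optimal cutting: 5 + 1 → $28 + $3 = $31.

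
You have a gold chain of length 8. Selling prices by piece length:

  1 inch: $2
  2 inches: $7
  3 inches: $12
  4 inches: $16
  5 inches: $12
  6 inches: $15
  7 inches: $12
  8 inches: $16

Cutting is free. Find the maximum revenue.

Consider every possible first cut. v[k] is the best of p[i]+v[k−i] over all sellable i≤k.
v[1] = 2
v[2] = 7
v[3] = 12
v[4] = 16
v[5] = 19  (first piece 2, then v[3]=12)
v[6] = 24  (first piece 3, then v[3]=12)
v[7] = 28  (first piece 3, then v[4]=16)
v[8] = 32  (first piece 4, then v[4]=16)
One optimal cutting: 4 + 4 → $16 + $16 = $32.

32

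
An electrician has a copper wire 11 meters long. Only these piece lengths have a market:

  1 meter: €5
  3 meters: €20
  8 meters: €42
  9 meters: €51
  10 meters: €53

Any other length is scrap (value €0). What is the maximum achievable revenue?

Let r[k] be the best obtainable value from length k. For each k, try every first piece i and keep the best of price[i] + r[k−i].
r[1] = 5
r[2] = 10  (first piece 1, then r[1]=5)
r[3] = max(5+10, 20+0) = 20
r[4] = max(5+20, 20+5) = 25
r[5] = max(5+25, 20+10) = 30
r[6] = max(5+30, 20+20) = 40
r[7] = max(5+40, 20+25) = 45
r[8] = max(5+45, 20+30, 42+0) = 50
r[9] = max(5+50, 20+40, 42+5, 51+0) = 60
r[10] = max(5+60, 20+45, 42+10, 51+5, 53+0) = 65
r[11] = max(5+65, 20+50, 42+20, 51+10, 53+5) = 70
One optimal cutting: 3 + 3 + 3 + 1 + 1 → €70.

70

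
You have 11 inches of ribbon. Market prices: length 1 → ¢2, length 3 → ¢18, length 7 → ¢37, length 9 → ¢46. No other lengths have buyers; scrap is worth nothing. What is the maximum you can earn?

58

Let f[k] be the best obtainable value from length k. For each k, try every first piece i and keep the best of price[i] + f[k−i].
f[1] = 2
f[2] = 4  (first piece 1, then f[1]=2)
f[3] = max(2+4, 18+0) = 18
f[4] = max(2+18, 18+2) = 20
f[5] = max(2+20, 18+4) = 22
f[6] = max(2+22, 18+18) = 36
f[7] = max(2+36, 18+20, 37+0) = 38
f[8] = max(2+38, 18+22, 37+2) = 40
f[9] = max(2+40, 18+36, 37+4, 46+0) = 54
f[10] = max(2+54, 18+38, 37+18, 46+2) = 56
f[11] = max(2+56, 18+40, 37+20, 46+4) = 58
One optimal cutting: 3 + 3 + 3 + 1 + 1 → ¢58.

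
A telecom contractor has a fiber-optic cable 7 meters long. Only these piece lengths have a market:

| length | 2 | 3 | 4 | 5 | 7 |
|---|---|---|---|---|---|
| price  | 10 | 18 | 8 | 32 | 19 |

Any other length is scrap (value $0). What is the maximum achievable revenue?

Consider every possible first cut. best[k] is the best of p[i]+best[k−i] over all sellable i≤k.
best[1] = 0
best[2] = 10
best[3] = max(10+0, 18+0) = 18
best[4] = max(10+10, 18+0, 8+0) = 20
best[5] = max(10+18, 18+10, 8+0, 32+0) = 32
best[6] = max(10+20, 18+18, 8+10, 32+0) = 36
best[7] = max(10+32, 18+20, 8+18, 32+10, 19+0) = 42
One optimal cutting: 5 + 2 → $42.

42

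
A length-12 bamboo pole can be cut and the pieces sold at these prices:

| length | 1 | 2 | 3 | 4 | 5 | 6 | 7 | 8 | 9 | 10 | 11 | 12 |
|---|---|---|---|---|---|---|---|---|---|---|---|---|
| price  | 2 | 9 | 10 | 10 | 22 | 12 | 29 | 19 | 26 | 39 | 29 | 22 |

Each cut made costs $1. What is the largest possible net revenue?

Build net[k] bottom-up: net[k] = max over allowed piece i of (p[i] + net[k−i]) − 1 per cut.
net[1] = 2
net[2] = 9
net[3] = 10  (first piece 1, then net[2]=9)
net[4] = 17  (first piece 2, then net[2]=9)
net[5] = 22
net[6] = 25  (first piece 2, then net[4]=17)
net[7] = 30  (first piece 2, then net[5]=22)
net[8] = 33  (first piece 2, then net[6]=25)
net[9] = 38  (first piece 2, then net[7]=30)
net[10] = 43  (first piece 5, then net[5]=22)
net[11] = 46  (first piece 2, then net[9]=38)
net[12] = 51  (first piece 2, then net[10]=43)
One optimal plan: pieces 5 + 5 + 2 (2 cuts) → $53 − $2 = $51.

51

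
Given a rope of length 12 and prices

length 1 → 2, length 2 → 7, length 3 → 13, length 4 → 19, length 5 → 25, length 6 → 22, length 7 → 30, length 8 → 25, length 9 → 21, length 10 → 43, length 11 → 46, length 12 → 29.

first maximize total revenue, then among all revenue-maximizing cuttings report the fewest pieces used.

3

Build r[k] bottom-up: r[k] = max over allowed piece i of (p[i] + r[k−i]).
r[1] = 2
r[2] = max(2+2, 7+0) = 7
r[3] = max(2+7, 7+2, 13+0) = 13
r[4] = max(2+13, 7+7, 13+2, 19+0) = 19
r[5] = max(2+19, 7+13, 13+7, 19+2, 25+0) = 25
r[6] = max(2+25, 7+19, 13+13, 19+7, 25+2, 22+0) = 27
r[7] = max(2+27, 7+25, 13+19, …, 22+2, 30+0) = 32
r[8] = max(2+32, 7+27, 13+25, …, 30+2, 25+0) = 38
r[9] = max(2+38, 7+32, 13+27, …, 25+2, 21+0) = 44
r[10] = max(2+44, 7+38, 13+32, …, 21+2, 43+0) = 50
r[11] = max(2+50, 7+44, 13+38, …, 43+2, 46+0) = 52
r[12] = max(2+52, 7+50, 13+44, …, 46+2, 29+0) = 57
Maximum revenue is 57.
Now minimize piece count subject to staying optimal: for each k, pieces[k] = 1 + min over i with p[i]+r[k−i]=r[k] of pieces[k−i].
pieces[9] = 2
pieces[10] = 2
pieces[11] = 3
pieces[12] = 3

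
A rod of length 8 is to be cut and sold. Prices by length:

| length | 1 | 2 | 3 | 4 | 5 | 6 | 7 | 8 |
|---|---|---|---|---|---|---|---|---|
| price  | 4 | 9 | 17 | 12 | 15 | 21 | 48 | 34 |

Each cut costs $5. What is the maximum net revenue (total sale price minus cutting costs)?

Build net[k] bottom-up: net[k] = max over allowed piece i of (p[i] + net[k−i]) − 5 per cut.
net[1] = 4
net[2] = 9
net[3] = 17
net[4] = 16  (first piece 1, then net[3]=17)
net[5] = 21  (first piece 2, then net[3]=17)
net[6] = 29  (first piece 3, then net[3]=17)
net[7] = 48
net[8] = 47  (first piece 1, then net[7]=48)
One optimal plan: pieces 7 + 1 (1 cut) → $52 − $5 = $47.

47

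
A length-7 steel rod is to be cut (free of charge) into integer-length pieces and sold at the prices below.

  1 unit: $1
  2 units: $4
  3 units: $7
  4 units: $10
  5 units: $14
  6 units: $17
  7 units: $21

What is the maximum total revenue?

Build r[k] bottom-up: r[k] = max over allowed piece i of (p[i] + r[k−i]).
r[1] = 1
r[2] = max(1+1, 4+0) = 4
r[3] = max(1+4, 4+1, 7+0) = 7
r[4] = max(1+7, 4+4, 7+1, 10+0) = 10
r[5] = max(1+10, 4+7, 7+4, 10+1, 14+0) = 14
r[6] = max(1+14, 4+10, 7+7, 10+4, 14+1, 17+0) = 17
r[7] = max(1+17, 4+14, 7+10, …, 17+1, 21+0) = 21
Best is to sell the whole 7-unit piece uncut for $21.

21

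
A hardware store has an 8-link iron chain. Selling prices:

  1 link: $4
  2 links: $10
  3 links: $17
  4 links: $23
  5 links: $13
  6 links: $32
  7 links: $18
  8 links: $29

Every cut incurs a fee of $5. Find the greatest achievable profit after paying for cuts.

41

Build net[k] bottom-up: net[k] = max over allowed piece i of (p[i] + net[k−i]) − 5 per cut.
net[1] = 4
net[2] = max(4+4-5, 10+0) = 10
net[3] = max(4+10-5, 10+4-5, 17+0) = 17
net[4] = max(4+17-5, 10+10-5, 17+4-5, 23+0) = 23
net[5] = max(4+23-5, 10+17-5, 17+10-5, 23+4-5, 13+0) = 22
net[6] = max(4+22-5, 10+23-5, 17+17-5, 23+10-5, 13+4-5, 32+0) = 32
net[7] = max(4+32-5, 10+22-5, 17+23-5, …, 32+4-5, 18+0) = 35
net[8] = max(4+35-5, 10+32-5, 17+22-5, …, 18+4-5, 29+0) = 41
One optimal plan: pieces 4 + 4 (1 cut) → $46 − $5 = $41.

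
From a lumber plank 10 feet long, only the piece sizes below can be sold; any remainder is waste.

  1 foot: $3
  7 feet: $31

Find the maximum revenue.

40

Let r[k] be the best obtainable value from length k. For each k, try every first piece i and keep the best of price[i] + r[k−i].
r[1] = 3
r[2] = 6  (first piece 1, then r[1]=3)
r[3] = 9  (first piece 1, then r[2]=6)
r[4] = 12  (first piece 1, then r[3]=9)
r[5] = 15  (first piece 1, then r[4]=12)
r[6] = 18  (first piece 1, then r[5]=15)
r[7] = 31
r[8] = 34  (first piece 1, then r[7]=31)
r[9] = 37  (first piece 1, then r[8]=34)
r[10] = 40  (first piece 1, then r[9]=37)
One optimal cutting: 7 + 1 + 1 + 1 → $40.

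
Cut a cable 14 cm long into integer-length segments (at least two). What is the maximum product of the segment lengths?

Let g[k] be the best product for length k (with at least one cut). For each first piece i, the rest contributes max(k−i, g[k−i]).
g[2] = 1*max(1,0) = 1*1 = 1
g[3] = 1*max(2,1) = 1*2 = 2
g[4] = 2*max(2,1) = 2*2 = 4
g[5] = 2*max(3,2) = 2*3 = 6
g[6] = 3*max(3,2) = 3*3 = 9
g[7] = 2*max(5,6) = 2*6 = 12
g[8] = 2*max(6,9) = 2*9 = 18
g[9] = 3*max(6,9) = 3*9 = 27
g[10] = 2*max(8,18) = 2*18 = 36
g[11] = 2*max(9,27) = 2*27 = 54
g[12] = 3*max(9,27) = 3*27 = 81
g[13] = 2*max(11,54) = 2*54 = 108
g[14] = 2*max(12,81) = 2*81 = 162
One optimal split: 3 + 3 + 3 + 3 + 2; product 3*3*3*3*2 = 162.

162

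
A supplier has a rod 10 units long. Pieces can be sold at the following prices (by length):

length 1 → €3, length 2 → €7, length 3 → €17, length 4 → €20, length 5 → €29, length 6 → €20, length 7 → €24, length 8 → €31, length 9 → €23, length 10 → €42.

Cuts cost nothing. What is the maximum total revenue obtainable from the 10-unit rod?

58

Build v[k] bottom-up: v[k] = max over allowed piece i of (p[i] + v[k−i]).
v[1] = 3
v[2] = 7
v[3] = 17
v[4] = 20  (first piece 1, then v[3]=17)
v[5] = 29
v[6] = 34  (first piece 3, then v[3]=17)
v[7] = 37  (first piece 1, then v[6]=34)
v[8] = 46  (first piece 3, then v[5]=29)
v[9] = 51  (first piece 3, then v[6]=34)
v[10] = 58  (first piece 5, then v[5]=29)
One optimal cutting: 5 + 5 → €29 + €29 = €58.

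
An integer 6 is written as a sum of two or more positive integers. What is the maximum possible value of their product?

Let f[k] be the best product for length k (with at least one cut). For each first piece i, the rest contributes max(k−i, f[k−i]).
f[2] = 1*max(1,0) = 1*1 = 1
f[3] = max(1*2, 2*1) = 2
f[4] = max(1*3, 2*2, 3*1) = 4
f[5] = max(1*4, 2*3, 3*2, 4*1) = 6
f[6] = max(1*6, 2*4, 3*3, 4*2, 5*1) = 9
One optimal split: 3 + 3; product 3*3 = 9.

9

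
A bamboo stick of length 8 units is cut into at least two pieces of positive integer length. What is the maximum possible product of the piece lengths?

Fill g[k] for k=2..8: at each k try every first piece i and multiply by the better of (k−i) uncut or g[k−i].
g[2] = 1*max(1,0) = 1*1 = 1
g[3] = 1*max(2,1) = 1*2 = 2
g[4] = 2*max(2,1) = 2*2 = 4
g[5] = 2*max(3,2) = 2*3 = 6
g[6] = 3*max(3,2) = 3*3 = 9
g[7] = 2*max(5,6) = 2*6 = 12
g[8] = 2*max(6,9) = 2*9 = 18
One optimal split: 3 + 3 + 2; product 3*3*2 = 18.

18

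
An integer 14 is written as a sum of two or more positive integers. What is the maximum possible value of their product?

162

Let P[k] be the best product for length k (with at least one cut). For each first piece i, the rest contributes max(k−i, P[k−i]).
P[2] = 1×max(1,0) = 1×1 = 1
P[3] = 1×max(2,1) = 1×2 = 2
P[4] = 2×max(2,1) = 2×2 = 4
P[5] = 2×max(3,2) = 2×3 = 6
P[6] = 3×max(3,2) = 3×3 = 9
P[7] = 2×max(5,6) = 2×6 = 12
P[8] = 2×max(6,9) = 2×9 = 18
P[9] = 3×max(6,9) = 3×9 = 27
P[10] = 2×max(8,18) = 2×18 = 36
P[11] = 2×max(9,27) = 2×27 = 54
P[12] = 3×max(9,27) = 3×27 = 81
P[13] = 2×max(11,54) = 2×54 = 108
P[14] = 2×max(12,81) = 2×81 = 162
One optimal split: 3 + 3 + 3 + 3 + 2; product 3×3×3×3×2 = 162.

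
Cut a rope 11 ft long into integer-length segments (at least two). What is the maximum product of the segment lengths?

54

Fill prod[k] for k=2..11: at each k try every first piece i and multiply by the better of (k−i) uncut or prod[k−i].
prod[2] = 1*max(1,0) = 1*1 = 1
prod[3] = 1*max(2,1) = 1*2 = 2
prod[4] = 2*max(2,1) = 2*2 = 4
prod[5] = 2*max(3,2) = 2*3 = 6
prod[6] = 3*max(3,2) = 3*3 = 9
prod[7] = 2*max(5,6) = 2*6 = 12
prod[8] = 2*max(6,9) = 2*9 = 18
prod[9] = 3*max(6,9) = 3*9 = 27
prod[10] = 2*max(8,18) = 2*18 = 36
prod[11] = 2*max(9,27) = 2*27 = 54
One optimal split: 3 + 3 + 3 + 2; product 3*3*3*2 = 54.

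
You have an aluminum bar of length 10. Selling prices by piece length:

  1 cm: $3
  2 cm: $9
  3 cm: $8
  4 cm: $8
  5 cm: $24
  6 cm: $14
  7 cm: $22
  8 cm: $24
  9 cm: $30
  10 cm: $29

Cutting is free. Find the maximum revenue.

Build R[k] bottom-up: R[k] = max over allowed piece i of (p[i] + R[k−i]).
R[1] = 3
R[2] = max(3+3, 9+0) = 9
R[3] = max(3+9, 9+3, 8+0) = 12
R[4] = max(3+12, 9+9, 8+3, 8+0) = 18
R[5] = max(3+18, 9+12, 8+9, 8+3, 24+0) = 24
R[6] = max(3+24, 9+18, 8+12, 8+9, 24+3, 14+0) = 27
R[7] = max(3+27, 9+24, 8+18, …, 14+3, 22+0) = 33
R[8] = max(3+33, 9+27, 8+24, …, 22+3, 24+0) = 36
R[9] = max(3+36, 9+33, 8+27, …, 24+3, 30+0) = 42
R[10] = max(3+42, 9+36, 8+33, …, 30+3, 29+0) = 48
One optimal cutting: 5 + 5 → $24 + $24 = $48.

48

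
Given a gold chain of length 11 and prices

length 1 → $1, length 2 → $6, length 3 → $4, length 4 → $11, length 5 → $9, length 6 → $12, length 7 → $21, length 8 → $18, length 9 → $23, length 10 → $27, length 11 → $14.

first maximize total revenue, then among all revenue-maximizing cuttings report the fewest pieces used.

Build r[k] bottom-up: r[k] = max over allowed piece i of (p[i] + r[k−i]).
r[1] = 1
r[2] = 6
r[3] = 7  (first piece 1, then r[2]=6)
r[4] = 12  (first piece 2, then r[2]=6)
r[5] = 13  (first piece 1, then r[4]=12)
r[6] = 18  (first piece 2, then r[4]=12)
r[7] = 21
r[8] = 24  (first piece 2, then r[6]=18)
r[9] = 27  (first piece 2, then r[7]=21)
r[10] = 30  (first piece 2, then r[8]=24)
r[11] = 33  (first piece 2, then r[9]=27)
Maximum revenue is $33.
Now minimize piece count subject to staying optimal: for each k, pieces[k] = 1 + min over i with p[i]+r[k−i]=r[k] of pieces[k−i].
pieces[8] = 4
pieces[9] = 2
pieces[10] = 5
pieces[11] = 3

3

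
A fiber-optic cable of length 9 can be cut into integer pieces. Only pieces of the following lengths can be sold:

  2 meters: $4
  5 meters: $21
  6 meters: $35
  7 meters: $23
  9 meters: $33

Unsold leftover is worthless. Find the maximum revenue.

Build r[k] bottom-up: r[k] = max over allowed piece i of (p[i] + r[k−i]).
r[1] = 0
r[2] = 4
r[3] = 4
r[4] = 8  (first piece 2, then r[2]=4)
r[5] = 21
r[6] = 35
r[7] = 35
r[8] = 39  (first piece 2, then r[6]=35)
r[9] = 39
One optimal cutting: pieces 6 + 2 with 1 meter of scrap → $39.

39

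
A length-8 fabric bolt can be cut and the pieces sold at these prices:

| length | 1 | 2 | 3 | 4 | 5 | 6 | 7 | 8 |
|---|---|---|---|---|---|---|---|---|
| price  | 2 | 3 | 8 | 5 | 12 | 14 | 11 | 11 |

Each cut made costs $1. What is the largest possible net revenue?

Consider every possible first cut. v[k] is the best of p[i]+v[k−i] over all sellable i≤k, charging 1 whenever i<k.
v[1] = 2
v[2] = max(2+2-1, 3+0) = 3
v[3] = max(2+3-1, 3+2-1, 8+0) = 8
v[4] = max(2+8-1, 3+3-1, 8+2-1, 5+0) = 9
v[5] = max(2+9-1, 3+8-1, 8+3-1, 5+2-1, 12+0) = 12
v[6] = max(2+12-1, 3+9-1, 8+8-1, 5+3-1, 12+2-1, 14+0) = 15
v[7] = max(2+15-1, 3+12-1, 8+9-1, …, 14+2-1, 11+0) = 16
v[8] = max(2+16-1, 3+15-1, 8+12-1, …, 11+2-1, 11+0) = 19
One optimal plan: pieces 5 + 3 (1 cut) → $20 − $1 = $19.

19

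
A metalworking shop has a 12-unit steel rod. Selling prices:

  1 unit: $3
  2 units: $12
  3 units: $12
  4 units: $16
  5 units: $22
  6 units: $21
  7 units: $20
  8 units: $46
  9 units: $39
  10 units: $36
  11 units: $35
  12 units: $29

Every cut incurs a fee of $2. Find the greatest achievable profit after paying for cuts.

66

Let r[k] be the best obtainable value from length k. For each k, try every first piece i and keep the best of price[i] + r[k−i] minus the 2 cut fee when i<k.
r[1] = 3
r[2] = max(3+3-2, 12+0) = 12
r[3] = max(3+12-2, 12+3-2, 12+0) = 13
r[4] = max(3+13-2, 12+12-2, 12+3-2, 16+0) = 22
r[5] = max(3+22-2, 12+13-2, 12+12-2, 16+3-2, 22+0) = 23
r[6] = max(3+23-2, 12+22-2, 12+13-2, 16+12-2, 22+3-2, 21+0) = 32
r[7] = max(3+32-2, 12+23-2, 12+22-2, …, 21+3-2, 20+0) = 33
r[8] = max(3+33-2, 12+32-2, 12+23-2, …, 20+3-2, 46+0) = 46
r[9] = max(3+46-2, 12+33-2, 12+32-2, …, 46+3-2, 39+0) = 47
r[10] = max(3+47-2, 12+46-2, 12+33-2, …, 39+3-2, 36+0) = 56
r[11] = max(3+56-2, 12+47-2, 12+46-2, …, 36+3-2, 35+0) = 57
r[12] = max(3+57-2, 12+56-2, 12+47-2, …, 35+3-2, 29+0) = 66
One optimal plan: pieces 8 + 2 + 2 (2 cuts) → $70 − $4 = $66.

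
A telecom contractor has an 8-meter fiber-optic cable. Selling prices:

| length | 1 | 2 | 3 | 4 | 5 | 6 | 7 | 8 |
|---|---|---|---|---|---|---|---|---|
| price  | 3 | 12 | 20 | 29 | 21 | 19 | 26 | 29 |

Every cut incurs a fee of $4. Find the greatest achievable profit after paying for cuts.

54

Build r[k] bottom-up: r[k] = max over allowed piece i of (p[i] + r[k−i]) − 4 per cut.
r[1] = 3
r[2] = max(3+3-4, 12+0) = 12
r[3] = max(3+12-4, 12+3-4, 20+0) = 20
r[4] = max(3+20-4, 12+12-4, 20+3-4, 29+0) = 29
r[5] = max(3+29-4, 12+20-4, 20+12-4, 29+3-4, 21+0) = 28
r[6] = max(3+28-4, 12+29-4, 20+20-4, 29+12-4, 21+3-4, 19+0) = 37
r[7] = max(3+37-4, 12+28-4, 20+29-4, …, 19+3-4, 26+0) = 45
r[8] = max(3+45-4, 12+37-4, 20+28-4, …, 26+3-4, 29+0) = 54
One optimal plan: pieces 4 + 4 (1 cut) → $58 − $4 = $54.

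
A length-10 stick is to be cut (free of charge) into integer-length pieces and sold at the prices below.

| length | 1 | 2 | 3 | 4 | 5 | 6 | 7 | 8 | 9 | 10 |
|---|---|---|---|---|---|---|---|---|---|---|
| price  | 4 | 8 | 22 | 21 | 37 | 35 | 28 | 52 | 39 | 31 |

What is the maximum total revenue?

74

Let v[k] be the best obtainable value from length k. For each k, try every first piece i and keep the best of price[i] + v[k−i].
v[1] = 4
v[2] = 8  (first piece 1, then v[1]=4)
v[3] = 22
v[4] = 26  (first piece 1, then v[3]=22)
v[5] = 37
v[6] = 44  (first piece 3, then v[3]=22)
v[7] = 48  (first piece 1, then v[6]=44)
v[8] = 59  (first piece 3, then v[5]=37)
v[9] = 66  (first piece 3, then v[6]=44)
v[10] = 74  (first piece 5, then v[5]=37)
One optimal cutting: 5 + 5 → $37 + $37 = $74.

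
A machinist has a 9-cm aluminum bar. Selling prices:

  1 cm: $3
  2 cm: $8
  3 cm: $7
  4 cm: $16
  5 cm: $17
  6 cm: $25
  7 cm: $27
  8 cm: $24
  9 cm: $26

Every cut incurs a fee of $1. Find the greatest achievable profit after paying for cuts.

34

Build v[k] bottom-up: v[k] = max over allowed piece i of (p[i] + v[k−i]) − 1 per cut.
v[1] = 3
v[2] = 8
v[3] = 10  (first piece 1, then v[2]=8)
v[4] = 16
v[5] = 18  (first piece 1, then v[4]=16)
v[6] = 25
v[7] = 27  (first piece 1, then v[6]=25)
v[8] = 32  (first piece 2, then v[6]=25)
v[9] = 34  (first piece 1, then v[8]=32)
One optimal plan: pieces 6 + 2 + 1 (2 cuts) → $36 − $2 = $34.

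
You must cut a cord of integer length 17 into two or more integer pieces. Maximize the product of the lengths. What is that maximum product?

486

Let g[k] be the best product for length k (with at least one cut). For each first piece i, the rest contributes max(k−i, g[k−i]).
g[2] = 1·max(1,0) = 1·1 = 1
g[3] = 1·max(2,1) = 1·2 = 2
g[4] = 2·max(2,1) = 2·2 = 4
g[5] = 2·max(3,2) = 2·3 = 6
g[6] = 3·max(3,2) = 3·3 = 9
g[7] = 2·max(5,6) = 2·6 = 12
g[8] = 2·max(6,9) = 2·9 = 18
g[9] = 3·max(6,9) = 3·9 = 27
g[10] = 2·max(8,18) = 2·18 = 36
g[11] = 2·max(9,27) = 2·27 = 54
g[12] = 3·max(9,27) = 3·27 = 81
g[13] = 2·max(11,54) = 2·54 = 108
g[14] = 2·max(12,81) = 2·81 = 162
g[15] = 3·max(12,81) = 3·81 = 243
g[16] = 2·max(14,162) = 2·162 = 324
g[17] = 2·max(15,243) = 2·243 = 486
One optimal split: 3 + 3 + 3 + 3 + 3 + 2; product 3·3·3·3·3·2 = 486.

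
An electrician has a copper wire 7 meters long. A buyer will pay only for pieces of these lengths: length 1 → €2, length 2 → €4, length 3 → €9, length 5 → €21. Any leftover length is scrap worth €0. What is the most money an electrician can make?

25

Let f[k] be the best obtainable value from length k. For each k, try every first piece i and keep the best of price[i] + f[k−i].
f[1] = 2
f[2] = 4  (first piece 1, then f[1]=2)
f[3] = 9
f[4] = 11  (first piece 1, then f[3]=9)
f[5] = 21
f[6] = 23  (first piece 1, then f[5]=21)
f[7] = 25  (first piece 1, then f[6]=23)
One optimal cutting: 5 + 1 + 1 → €25.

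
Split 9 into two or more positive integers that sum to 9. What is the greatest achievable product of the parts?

Define g[k] = max over 1≤i<k of i · max(k−i, g[k−i]); the inner max lets the remainder stay uncut if that's better.
g[2] = 1·max(1,0) = 1·1 = 1
g[3] = max(1·2, 2·1) = 2
g[4] = max(1·3, 2·2, 3·1) = 4
g[5] = max(1·4, 2·3, 3·2, 4·1) = 6
g[6] = max(1·6, 2·4, 3·3, 4·2, 5·1) = 9
g[7] = max(1·9, 2·6, 3·4, 4·3, 5·2, 6·1) = 12
g[8] = max(1·12, 2·9, 3·6, …, 6·2, 7·1) = 18
g[9] = max(1·18, 2·12, 3·9, …, 7·2, 8·1) = 27
One optimal split: 3 + 3 + 3; product 3·3·3 = 27.

27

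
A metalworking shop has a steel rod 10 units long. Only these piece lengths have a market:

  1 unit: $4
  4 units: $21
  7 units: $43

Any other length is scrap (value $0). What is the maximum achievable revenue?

55

Let f[k] be the best obtainable value from length k. For each k, try every first piece i and keep the best of price[i] + f[k−i].
f[1] = 4
f[2] = 8  (first piece 1, then f[1]=4)
f[3] = 12  (first piece 1, then f[2]=8)
f[4] = max(4+12, 21+0) = 21
f[5] = max(4+21, 21+4) = 25
f[6] = max(4+25, 21+8) = 29
f[7] = max(4+29, 21+12, 43+0) = 43
f[8] = max(4+43, 21+21, 43+4) = 47
f[9] = max(4+47, 21+25, 43+8) = 51
f[10] = max(4+51, 21+29, 43+12) = 55
One optimal cutting: 7 + 1 + 1 + 1 → $55.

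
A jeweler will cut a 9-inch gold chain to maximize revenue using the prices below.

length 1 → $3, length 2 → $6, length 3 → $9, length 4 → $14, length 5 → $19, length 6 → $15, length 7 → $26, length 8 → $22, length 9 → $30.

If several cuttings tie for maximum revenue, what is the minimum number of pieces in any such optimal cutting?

2

Let r[k] be the best obtainable value from length k. For each k, try every first piece i and keep the best of price[i] + r[k−i].
r[1] = 3
r[2] = max(3+3, 6+0) = 6
r[3] = max(3+6, 6+3, 9+0) = 9
r[4] = max(3+9, 6+6, 9+3, 14+0) = 14
r[5] = max(3+14, 6+9, 9+6, 14+3, 19+0) = 19
r[6] = max(3+19, 6+14, 9+9, 14+6, 19+3, 15+0) = 22
r[7] = max(3+22, 6+19, 9+14, …, 15+3, 26+0) = 26
r[8] = max(3+26, 6+22, 9+19, …, 26+3, 22+0) = 29
r[9] = max(3+29, 6+26, 9+22, …, 22+3, 30+0) = 33
Maximum revenue is $33.
Now minimize piece count subject to staying optimal: for each k, pieces[k] = 1 + min over i with p[i]+r[k−i]=r[k] of pieces[k−i].
pieces[6] = 2
pieces[7] = 1
pieces[8] = 2
pieces[9] = 2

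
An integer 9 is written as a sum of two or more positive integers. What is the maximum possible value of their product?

Let prod[k] be the best product for length k (with at least one cut). For each first piece i, the rest contributes max(k−i, prod[k−i]).
Small cases: prod[2]=1, prod[3]=2, prod[4]=4.
prod[5] = 2×max(3,2) = 2×3 = 6
prod[6] = 3×max(3,2) = 3×3 = 9
prod[7] = 2×max(5,6) = 2×6 = 12
prod[8] = 2×max(6,9) = 2×9 = 18
prod[9] = 3×max(6,9) = 3×9 = 27
One optimal split: 3 + 3 + 3; product 3×3×3 = 27.

27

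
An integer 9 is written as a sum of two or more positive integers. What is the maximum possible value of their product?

27

Define m[k] = max over 1≤i<k of i · max(k−i, m[k−i]); the inner max lets the remainder stay uncut if that's better.
m[2] = 1*max(1,0) = 1*1 = 1
m[3] = 1*max(2,1) = 1*2 = 2
m[4] = 2*max(2,1) = 2*2 = 4
m[5] = 2*max(3,2) = 2*3 = 6
m[6] = 3*max(3,2) = 3*3 = 9
m[7] = 2*max(5,6) = 2*6 = 12
m[8] = 2*max(6,9) = 2*9 = 18
m[9] = 3*max(6,9) = 3*9 = 27
One optimal split: 3 + 3 + 3; product 3*3*3 = 27.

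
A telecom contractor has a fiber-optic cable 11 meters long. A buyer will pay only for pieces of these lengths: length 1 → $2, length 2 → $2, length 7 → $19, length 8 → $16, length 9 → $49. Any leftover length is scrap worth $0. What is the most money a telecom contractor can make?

Build r[k] bottom-up: r[k] = max over allowed piece i of (p[i] + r[k−i]).
r[1] = 2
r[2] = 4  (first piece 1, then r[1]=2)
r[3] = 6  (first piece 1, then r[2]=4)
r[4] = 8  (first piece 1, then r[3]=6)
r[5] = 10  (first piece 1, then r[4]=8)
r[6] = 12  (first piece 1, then r[5]=10)
r[7] = 19
r[8] = 21  (first piece 1, then r[7]=19)
r[9] = 49
r[10] = 51  (first piece 1, then r[9]=49)
r[11] = 53  (first piece 1, then r[10]=51)
One optimal cutting: 9 + 1 + 1 → $53.

53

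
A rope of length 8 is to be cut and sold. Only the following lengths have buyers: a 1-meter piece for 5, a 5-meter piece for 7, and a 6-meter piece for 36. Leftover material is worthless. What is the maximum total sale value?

Build r[k] bottom-up: r[k] = max over allowed piece i of (p[i] + r[k−i]).
r[1] = 5
r[2] = 10  (first piece 1, then r[1]=5)
r[3] = 15  (first piece 1, then r[2]=10)
r[4] = 20  (first piece 1, then r[3]=15)
r[5] = max(5+20, 7+0) = 25
r[6] = max(5+25, 7+5, 36+0) = 36
r[7] = max(5+36, 7+10, 36+5) = 41
r[8] = max(5+41, 7+15, 36+10) = 46
One optimal cutting: 6 + 1 + 1 → 46.

46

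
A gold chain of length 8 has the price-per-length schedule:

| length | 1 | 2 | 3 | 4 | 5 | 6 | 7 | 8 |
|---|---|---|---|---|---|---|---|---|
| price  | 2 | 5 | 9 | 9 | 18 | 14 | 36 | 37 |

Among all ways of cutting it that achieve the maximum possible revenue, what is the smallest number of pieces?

Build r[k] bottom-up: r[k] = max over allowed piece i of (p[i] + r[k−i]).
r[1] = 2
r[2] = max(2+2, 5+0) = 5
r[3] = max(2+5, 5+2, 9+0) = 9
r[4] = max(2+9, 5+5, 9+2, 9+0) = 11
r[5] = max(2+11, 5+9, 9+5, 9+2, 18+0) = 18
r[6] = max(2+18, 5+11, 9+9, 9+5, 18+2, 14+0) = 20
r[7] = max(2+20, 5+18, 9+11, …, 14+2, 36+0) = 36
r[8] = max(2+36, 5+20, 9+18, …, 36+2, 37+0) = 38
Maximum revenue is $38.
Now minimize piece count subject to staying optimal: for each k, pieces[k] = 1 + min over i with p[i]+r[k−i]=r[k] of pieces[k−i].
pieces[5] = 1
pieces[6] = 2
pieces[7] = 1
pieces[8] = 2

2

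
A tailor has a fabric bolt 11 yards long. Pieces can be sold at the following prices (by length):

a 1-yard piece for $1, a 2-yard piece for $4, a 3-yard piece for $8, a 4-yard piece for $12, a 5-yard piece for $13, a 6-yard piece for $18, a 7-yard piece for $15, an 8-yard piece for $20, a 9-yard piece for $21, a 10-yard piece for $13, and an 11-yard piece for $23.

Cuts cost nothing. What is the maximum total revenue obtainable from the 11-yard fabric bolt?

32

Consider every possible first cut. R[k] is the best of p[i]+R[k−i] over all sellable i≤k.
R[1] = 1
R[2] = 4
R[3] = 8
R[4] = 12
R[5] = 13  (first piece 1, then R[4]=12)
R[6] = 18
R[7] = 20  (first piece 3, then R[4]=12)
R[8] = 24  (first piece 4, then R[4]=12)
R[9] = 26  (first piece 3, then R[6]=18)
R[10] = 30  (first piece 4, then R[6]=18)
R[11] = 32  (first piece 3, then R[8]=24)
One optimal cutting: 4 + 4 + 3 → $12 + $12 + $8 = $32.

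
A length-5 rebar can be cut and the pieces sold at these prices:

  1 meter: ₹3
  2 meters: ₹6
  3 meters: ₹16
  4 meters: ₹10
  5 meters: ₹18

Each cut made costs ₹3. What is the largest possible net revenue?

Let v[k] be the best obtainable value from length k. For each k, try every first piece i and keep the best of price[i] + v[k−i] minus the 3 cut fee when i<k.
v[1] = 3
v[2] = max(3+3-3, 6+0) = 6
v[3] = max(3+6-3, 6+3-3, 16+0) = 16
v[4] = max(3+16-3, 6+6-3, 16+3-3, 10+0) = 16
v[5] = max(3+16-3, 6+16-3, 16+6-3, 10+3-3, 18+0) = 19
One optimal plan: pieces 3 + 2 (1 cut) → ₹22 − ₹3 = ₹19.

19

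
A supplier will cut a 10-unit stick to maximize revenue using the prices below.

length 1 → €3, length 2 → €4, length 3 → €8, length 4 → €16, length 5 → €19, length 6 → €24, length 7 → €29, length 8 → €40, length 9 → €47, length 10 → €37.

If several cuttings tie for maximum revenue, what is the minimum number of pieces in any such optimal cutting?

2

Consider every possible first cut. r[k] is the best of p[i]+r[k−i] over all sellable i≤k.
r[1] = 3
r[2] = 6  (first piece 1, then r[1]=3)
r[3] = 9  (first piece 1, then r[2]=6)
r[4] = 16
r[5] = 19  (first piece 1, then r[4]=16)
r[6] = 24
r[7] = 29
r[8] = 40
r[9] = 47
r[10] = 50  (first piece 1, then r[9]=47)
Maximum revenue is €50.
Now minimize piece count subject to staying optimal: for each k, pieces[k] = 1 + min over i with p[i]+r[k−i]=r[k] of pieces[k−i].
pieces[7] = 1
pieces[8] = 1
pieces[9] = 1
pieces[10] = 2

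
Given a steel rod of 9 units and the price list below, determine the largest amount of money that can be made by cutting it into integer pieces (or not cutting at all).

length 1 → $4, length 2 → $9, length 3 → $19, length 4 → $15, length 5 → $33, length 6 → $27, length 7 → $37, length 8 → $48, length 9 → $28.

Consider every possible first cut. v[k] is the best of p[i]+v[k−i] over all sellable i≤k.
v[1] = 4
v[2] = max(4+4, 9+0) = 9
v[3] = max(4+9, 9+4, 19+0) = 19
v[4] = max(4+19, 9+9, 19+4, 15+0) = 23
v[5] = max(4+23, 9+19, 19+9, 15+4, 33+0) = 33
v[6] = max(4+33, 9+23, 19+19, 15+9, 33+4, 27+0) = 38
v[7] = max(4+38, 9+33, 19+23, …, 27+4, 37+0) = 42
v[8] = max(4+42, 9+38, 19+33, …, 37+4, 48+0) = 52
v[9] = max(4+52, 9+42, 19+38, …, 48+4, 28+0) = 57
One optimal cutting: 3 + 3 + 3 → $19 + $19 + $19 = $57.

57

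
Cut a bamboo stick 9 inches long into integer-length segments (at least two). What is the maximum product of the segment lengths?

27

Let P[k] be the best product for length k (with at least one cut). For each first piece i, the rest contributes max(k−i, P[k−i]).
P[2] = 1×max(1,0) = 1×1 = 1
P[3] = 1×max(2,1) = 1×2 = 2
P[4] = 2×max(2,1) = 2×2 = 4
P[5] = 2×max(3,2) = 2×3 = 6
P[6] = 3×max(3,2) = 3×3 = 9
P[7] = 2×max(5,6) = 2×6 = 12
P[8] = 2×max(6,9) = 2×9 = 18
P[9] = 3×max(6,9) = 3×9 = 27
One optimal split: 3 + 3 + 3; product 3×3×3 = 27.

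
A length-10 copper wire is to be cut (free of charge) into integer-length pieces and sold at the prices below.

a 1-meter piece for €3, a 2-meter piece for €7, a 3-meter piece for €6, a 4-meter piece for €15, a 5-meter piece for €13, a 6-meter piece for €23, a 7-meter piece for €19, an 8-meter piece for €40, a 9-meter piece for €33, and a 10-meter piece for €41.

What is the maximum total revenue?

47

Consider every possible first cut. best[k] is the best of p[i]+best[k−i] over all sellable i≤k.
best[1] = 3
best[2] = 7
best[3] = 10  (first piece 1, then best[2]=7)
best[4] = 15
best[5] = 18  (first piece 1, then best[4]=15)
best[6] = 23
best[7] = 26  (first piece 1, then best[6]=23)
best[8] = 40
best[9] = 43  (first piece 1, then best[8]=40)
best[10] = 47  (first piece 2, then best[8]=40)
One optimal cutting: 8 + 2 → €40 + €7 = €47.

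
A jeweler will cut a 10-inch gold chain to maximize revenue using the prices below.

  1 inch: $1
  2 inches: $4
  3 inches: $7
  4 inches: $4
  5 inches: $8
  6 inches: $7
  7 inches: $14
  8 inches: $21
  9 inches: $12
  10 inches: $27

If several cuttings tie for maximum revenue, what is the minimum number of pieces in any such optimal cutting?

Build r[k] bottom-up: r[k] = max over allowed piece i of (p[i] + r[k−i]).
r[1] = 1
r[2] = 4
r[3] = 7
r[4] = 8  (first piece 1, then r[3]=7)
r[5] = 11  (first piece 2, then r[3]=7)
r[6] = 14  (first piece 3, then r[3]=7)
r[7] = 15  (first piece 1, then r[6]=14)
r[8] = 21
r[9] = 22  (first piece 1, then r[8]=21)
r[10] = 27
Maximum revenue is $27.
Now minimize piece count subject to staying optimal: for each k, pieces[k] = 1 + min over i with p[i]+r[k−i]=r[k] of pieces[k−i].
pieces[7] = 3
pieces[8] = 1
pieces[9] = 2
pieces[10] = 1

1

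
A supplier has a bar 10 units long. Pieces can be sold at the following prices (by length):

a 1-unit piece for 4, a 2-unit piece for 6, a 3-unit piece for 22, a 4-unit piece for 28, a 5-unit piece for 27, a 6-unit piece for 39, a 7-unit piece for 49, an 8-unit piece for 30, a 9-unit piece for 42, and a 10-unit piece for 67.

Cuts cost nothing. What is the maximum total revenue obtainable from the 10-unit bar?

72

Let best[k] be the best obtainable value from length k. For each k, try every first piece i and keep the best of price[i] + best[k−i].
best[1] = 4
best[2] = max(4+4, 6+0) = 8
best[3] = max(4+8, 6+4, 22+0) = 22
best[4] = max(4+22, 6+8, 22+4, 28+0) = 28
best[5] = max(4+28, 6+22, 22+8, 28+4, 27+0) = 32
best[6] = max(4+32, 6+28, 22+22, 28+8, 27+4, 39+0) = 44
best[7] = max(4+44, 6+32, 22+28, …, 39+4, 49+0) = 50
best[8] = max(4+50, 6+44, 22+32, …, 49+4, 30+0) = 56
best[9] = max(4+56, 6+50, 22+44, …, 30+4, 42+0) = 66
best[10] = max(4+66, 6+56, 22+50, …, 42+4, 67+0) = 72
One optimal cutting: 4 + 3 + 3 → 28 + 22 + 22 = 72.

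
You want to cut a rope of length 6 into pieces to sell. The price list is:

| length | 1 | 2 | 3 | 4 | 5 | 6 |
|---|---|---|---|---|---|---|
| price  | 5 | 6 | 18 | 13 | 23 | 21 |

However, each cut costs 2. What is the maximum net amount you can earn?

Consider every possible first cut. net[k] is the best of p[i]+net[k−i] over all sellable i≤k, charging 2 whenever i<k.
net[1] = 5
net[2] = max(5+5-2, 6+0) = 8
net[3] = max(5+8-2, 6+5-2, 18+0) = 18
net[4] = max(5+18-2, 6+8-2, 18+5-2, 13+0) = 21
net[5] = max(5+21-2, 6+18-2, 18+8-2, 13+5-2, 23+0) = 24
net[6] = max(5+24-2, 6+21-2, 18+18-2, 13+8-2, 23+5-2, 21+0) = 34
One optimal plan: pieces 3 + 3 (1 cut) → 36 − 2 = 34.

34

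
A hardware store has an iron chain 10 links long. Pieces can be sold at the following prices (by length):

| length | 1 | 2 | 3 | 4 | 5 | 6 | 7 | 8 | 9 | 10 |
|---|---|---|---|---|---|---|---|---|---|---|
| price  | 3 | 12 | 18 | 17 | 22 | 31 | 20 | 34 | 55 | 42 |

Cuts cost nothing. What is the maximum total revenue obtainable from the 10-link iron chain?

60

Build best[k] bottom-up: best[k] = max over allowed piece i of (p[i] + best[k−i]).
best[1] = 3
best[2] = max(3+3, 12+0) = 12
best[3] = max(3+12, 12+3, 18+0) = 18
best[4] = max(3+18, 12+12, 18+3, 17+0) = 24
best[5] = max(3+24, 12+18, 18+12, 17+3, 22+0) = 30
best[6] = max(3+30, 12+24, 18+18, 17+12, 22+3, 31+0) = 36
best[7] = max(3+36, 12+30, 18+24, …, 31+3, 20+0) = 42
best[8] = max(3+42, 12+36, 18+30, …, 20+3, 34+0) = 48
best[9] = max(3+48, 12+42, 18+36, …, 34+3, 55+0) = 55
best[10] = max(3+55, 12+48, 18+42, …, 55+3, 42+0) = 60
One optimal cutting: 2 + 2 + 2 + 2 + 2 → $12 + $12 + $12 + $12 + $12 = $60.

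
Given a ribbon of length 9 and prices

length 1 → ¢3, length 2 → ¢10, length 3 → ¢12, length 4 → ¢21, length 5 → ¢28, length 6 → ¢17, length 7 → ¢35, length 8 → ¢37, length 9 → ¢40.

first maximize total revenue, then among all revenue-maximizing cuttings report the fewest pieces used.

Let r[k] be the best obtainable value from length k. For each k, try every first piece i and keep the best of price[i] + r[k−i].
r[1] = 3
r[2] = 10
r[3] = 13  (first piece 1, then r[2]=10)
r[4] = 21
r[5] = 28
r[6] = 31  (first piece 1, then r[5]=28)
r[7] = 38  (first piece 2, then r[5]=28)
r[8] = 42  (first piece 4, then r[4]=21)
r[9] = 49  (first piece 4, then r[5]=28)
Maximum revenue is ¢49.
Now minimize piece count subject to staying optimal: for each k, pieces[k] = 1 + min over i with p[i]+r[k−i]=r[k] of pieces[k−i].
pieces[6] = 2
pieces[7] = 2
pieces[8] = 2
pieces[9] = 2

2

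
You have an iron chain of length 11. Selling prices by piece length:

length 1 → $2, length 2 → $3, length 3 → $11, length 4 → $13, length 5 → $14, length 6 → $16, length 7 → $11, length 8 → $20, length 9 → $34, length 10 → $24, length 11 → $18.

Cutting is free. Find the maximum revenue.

38

Consider every possible first cut. v[k] is the best of p[i]+v[k−i] over all sellable i≤k.
v[1] = 2
v[2] = 4  (first piece 1, then v[1]=2)
v[3] = 11
v[4] = 13  (first piece 1, then v[3]=11)
v[5] = 15  (first piece 1, then v[4]=13)
v[6] = 22  (first piece 3, then v[3]=11)
v[7] = 24  (first piece 1, then v[6]=22)
v[8] = 26  (first piece 1, then v[7]=24)
v[9] = 34
v[10] = 36  (first piece 1, then v[9]=34)
v[11] = 38  (first piece 1, then v[10]=36)
One optimal cutting: 9 + 1 + 1 → $34 + $2 + $2 = $38.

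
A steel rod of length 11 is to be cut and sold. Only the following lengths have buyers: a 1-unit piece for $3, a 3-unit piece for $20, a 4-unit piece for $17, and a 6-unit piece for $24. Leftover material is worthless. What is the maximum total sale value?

66

Build f[k] bottom-up: f[k] = max over allowed piece i of (p[i] + f[k−i]).
f[1] = 3
f[2] = 6  (first piece 1, then f[1]=3)
f[3] = 20
f[4] = 23  (first piece 1, then f[3]=20)
f[5] = 26  (first piece 1, then f[4]=23)
f[6] = 40  (first piece 3, then f[3]=20)
f[7] = 43  (first piece 1, then f[6]=40)
f[8] = 46  (first piece 1, then f[7]=43)
f[9] = 60  (first piece 3, then f[6]=40)
f[10] = 63  (first piece 1, then f[9]=60)
f[11] = 66  (first piece 1, then f[10]=63)
One optimal cutting: 3 + 3 + 3 + 1 + 1 → $66.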